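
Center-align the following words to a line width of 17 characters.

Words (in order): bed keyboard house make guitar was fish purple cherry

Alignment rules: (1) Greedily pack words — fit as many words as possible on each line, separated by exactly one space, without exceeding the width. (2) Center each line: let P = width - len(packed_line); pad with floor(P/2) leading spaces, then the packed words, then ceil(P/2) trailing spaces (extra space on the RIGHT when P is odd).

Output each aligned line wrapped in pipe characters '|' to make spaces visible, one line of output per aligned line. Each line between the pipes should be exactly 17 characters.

Answer: |  bed keyboard   |
|house make guitar|
| was fish purple |
|     cherry      |

Derivation:
Line 1: ['bed', 'keyboard'] (min_width=12, slack=5)
Line 2: ['house', 'make', 'guitar'] (min_width=17, slack=0)
Line 3: ['was', 'fish', 'purple'] (min_width=15, slack=2)
Line 4: ['cherry'] (min_width=6, slack=11)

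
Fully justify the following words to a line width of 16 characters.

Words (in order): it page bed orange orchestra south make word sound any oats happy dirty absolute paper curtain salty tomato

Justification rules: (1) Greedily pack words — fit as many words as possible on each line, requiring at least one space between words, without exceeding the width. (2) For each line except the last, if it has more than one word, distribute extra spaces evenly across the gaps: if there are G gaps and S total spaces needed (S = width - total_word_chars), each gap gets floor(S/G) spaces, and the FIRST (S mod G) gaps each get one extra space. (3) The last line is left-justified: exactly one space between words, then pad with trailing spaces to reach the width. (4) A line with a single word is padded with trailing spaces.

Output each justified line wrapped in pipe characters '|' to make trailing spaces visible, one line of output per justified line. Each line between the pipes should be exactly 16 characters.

Answer: |it    page   bed|
|orange orchestra|
|south  make word|
|sound  any  oats|
|happy      dirty|
|absolute   paper|
|curtain    salty|
|tomato          |

Derivation:
Line 1: ['it', 'page', 'bed'] (min_width=11, slack=5)
Line 2: ['orange', 'orchestra'] (min_width=16, slack=0)
Line 3: ['south', 'make', 'word'] (min_width=15, slack=1)
Line 4: ['sound', 'any', 'oats'] (min_width=14, slack=2)
Line 5: ['happy', 'dirty'] (min_width=11, slack=5)
Line 6: ['absolute', 'paper'] (min_width=14, slack=2)
Line 7: ['curtain', 'salty'] (min_width=13, slack=3)
Line 8: ['tomato'] (min_width=6, slack=10)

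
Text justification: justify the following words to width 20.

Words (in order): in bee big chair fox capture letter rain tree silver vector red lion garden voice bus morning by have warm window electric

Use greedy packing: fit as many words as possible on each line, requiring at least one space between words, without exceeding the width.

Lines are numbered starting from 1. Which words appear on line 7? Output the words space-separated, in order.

Line 1: ['in', 'bee', 'big', 'chair', 'fox'] (min_width=20, slack=0)
Line 2: ['capture', 'letter', 'rain'] (min_width=19, slack=1)
Line 3: ['tree', 'silver', 'vector'] (min_width=18, slack=2)
Line 4: ['red', 'lion', 'garden'] (min_width=15, slack=5)
Line 5: ['voice', 'bus', 'morning', 'by'] (min_width=20, slack=0)
Line 6: ['have', 'warm', 'window'] (min_width=16, slack=4)
Line 7: ['electric'] (min_width=8, slack=12)

Answer: electric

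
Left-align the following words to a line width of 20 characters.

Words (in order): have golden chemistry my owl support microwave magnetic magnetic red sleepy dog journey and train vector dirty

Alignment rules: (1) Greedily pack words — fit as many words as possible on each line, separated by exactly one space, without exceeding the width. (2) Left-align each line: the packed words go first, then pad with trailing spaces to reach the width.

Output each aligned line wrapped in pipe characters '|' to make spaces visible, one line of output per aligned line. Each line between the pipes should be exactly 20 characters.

Answer: |have golden         |
|chemistry my owl    |
|support microwave   |
|magnetic magnetic   |
|red sleepy dog      |
|journey and train   |
|vector dirty        |

Derivation:
Line 1: ['have', 'golden'] (min_width=11, slack=9)
Line 2: ['chemistry', 'my', 'owl'] (min_width=16, slack=4)
Line 3: ['support', 'microwave'] (min_width=17, slack=3)
Line 4: ['magnetic', 'magnetic'] (min_width=17, slack=3)
Line 5: ['red', 'sleepy', 'dog'] (min_width=14, slack=6)
Line 6: ['journey', 'and', 'train'] (min_width=17, slack=3)
Line 7: ['vector', 'dirty'] (min_width=12, slack=8)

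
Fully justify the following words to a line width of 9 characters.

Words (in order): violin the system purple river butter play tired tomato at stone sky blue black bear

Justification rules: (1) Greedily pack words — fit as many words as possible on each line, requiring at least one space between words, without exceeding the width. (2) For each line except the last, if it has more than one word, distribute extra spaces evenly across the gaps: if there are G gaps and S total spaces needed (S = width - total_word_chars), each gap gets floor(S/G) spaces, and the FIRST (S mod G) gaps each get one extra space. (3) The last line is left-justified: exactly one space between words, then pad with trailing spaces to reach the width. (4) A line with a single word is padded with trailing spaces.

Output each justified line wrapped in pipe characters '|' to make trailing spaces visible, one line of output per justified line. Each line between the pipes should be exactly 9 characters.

Answer: |violin   |
|the      |
|system   |
|purple   |
|river    |
|butter   |
|play     |
|tired    |
|tomato at|
|stone sky|
|blue     |
|black    |
|bear     |

Derivation:
Line 1: ['violin'] (min_width=6, slack=3)
Line 2: ['the'] (min_width=3, slack=6)
Line 3: ['system'] (min_width=6, slack=3)
Line 4: ['purple'] (min_width=6, slack=3)
Line 5: ['river'] (min_width=5, slack=4)
Line 6: ['butter'] (min_width=6, slack=3)
Line 7: ['play'] (min_width=4, slack=5)
Line 8: ['tired'] (min_width=5, slack=4)
Line 9: ['tomato', 'at'] (min_width=9, slack=0)
Line 10: ['stone', 'sky'] (min_width=9, slack=0)
Line 11: ['blue'] (min_width=4, slack=5)
Line 12: ['black'] (min_width=5, slack=4)
Line 13: ['bear'] (min_width=4, slack=5)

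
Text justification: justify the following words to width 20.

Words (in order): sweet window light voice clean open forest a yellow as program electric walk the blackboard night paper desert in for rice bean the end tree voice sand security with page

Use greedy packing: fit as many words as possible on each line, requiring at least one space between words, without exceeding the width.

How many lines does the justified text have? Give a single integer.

Answer: 9

Derivation:
Line 1: ['sweet', 'window', 'light'] (min_width=18, slack=2)
Line 2: ['voice', 'clean', 'open'] (min_width=16, slack=4)
Line 3: ['forest', 'a', 'yellow', 'as'] (min_width=18, slack=2)
Line 4: ['program', 'electric'] (min_width=16, slack=4)
Line 5: ['walk', 'the', 'blackboard'] (min_width=19, slack=1)
Line 6: ['night', 'paper', 'desert'] (min_width=18, slack=2)
Line 7: ['in', 'for', 'rice', 'bean', 'the'] (min_width=20, slack=0)
Line 8: ['end', 'tree', 'voice', 'sand'] (min_width=19, slack=1)
Line 9: ['security', 'with', 'page'] (min_width=18, slack=2)
Total lines: 9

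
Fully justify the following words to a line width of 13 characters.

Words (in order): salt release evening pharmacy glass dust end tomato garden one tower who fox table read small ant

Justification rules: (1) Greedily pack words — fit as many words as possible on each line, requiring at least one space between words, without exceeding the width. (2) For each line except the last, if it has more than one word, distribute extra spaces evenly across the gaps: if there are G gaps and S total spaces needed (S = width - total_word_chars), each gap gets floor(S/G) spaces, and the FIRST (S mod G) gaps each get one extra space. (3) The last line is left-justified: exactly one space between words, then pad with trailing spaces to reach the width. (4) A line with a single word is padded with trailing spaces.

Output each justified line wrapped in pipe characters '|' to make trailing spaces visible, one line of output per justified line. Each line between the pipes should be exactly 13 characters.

Answer: |salt  release|
|evening      |
|pharmacy     |
|glass    dust|
|end    tomato|
|garden    one|
|tower who fox|
|table    read|
|small ant    |

Derivation:
Line 1: ['salt', 'release'] (min_width=12, slack=1)
Line 2: ['evening'] (min_width=7, slack=6)
Line 3: ['pharmacy'] (min_width=8, slack=5)
Line 4: ['glass', 'dust'] (min_width=10, slack=3)
Line 5: ['end', 'tomato'] (min_width=10, slack=3)
Line 6: ['garden', 'one'] (min_width=10, slack=3)
Line 7: ['tower', 'who', 'fox'] (min_width=13, slack=0)
Line 8: ['table', 'read'] (min_width=10, slack=3)
Line 9: ['small', 'ant'] (min_width=9, slack=4)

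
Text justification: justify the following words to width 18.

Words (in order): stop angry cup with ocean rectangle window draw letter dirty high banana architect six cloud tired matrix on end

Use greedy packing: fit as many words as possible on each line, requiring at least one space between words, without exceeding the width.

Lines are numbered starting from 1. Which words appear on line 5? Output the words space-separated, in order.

Line 1: ['stop', 'angry', 'cup'] (min_width=14, slack=4)
Line 2: ['with', 'ocean'] (min_width=10, slack=8)
Line 3: ['rectangle', 'window'] (min_width=16, slack=2)
Line 4: ['draw', 'letter', 'dirty'] (min_width=17, slack=1)
Line 5: ['high', 'banana'] (min_width=11, slack=7)
Line 6: ['architect', 'six'] (min_width=13, slack=5)
Line 7: ['cloud', 'tired', 'matrix'] (min_width=18, slack=0)
Line 8: ['on', 'end'] (min_width=6, slack=12)

Answer: high banana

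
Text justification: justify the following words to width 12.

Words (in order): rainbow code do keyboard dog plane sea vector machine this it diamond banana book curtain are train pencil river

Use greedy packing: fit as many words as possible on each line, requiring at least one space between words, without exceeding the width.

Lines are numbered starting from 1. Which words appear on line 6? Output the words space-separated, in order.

Answer: it diamond

Derivation:
Line 1: ['rainbow', 'code'] (min_width=12, slack=0)
Line 2: ['do', 'keyboard'] (min_width=11, slack=1)
Line 3: ['dog', 'plane'] (min_width=9, slack=3)
Line 4: ['sea', 'vector'] (min_width=10, slack=2)
Line 5: ['machine', 'this'] (min_width=12, slack=0)
Line 6: ['it', 'diamond'] (min_width=10, slack=2)
Line 7: ['banana', 'book'] (min_width=11, slack=1)
Line 8: ['curtain', 'are'] (min_width=11, slack=1)
Line 9: ['train', 'pencil'] (min_width=12, slack=0)
Line 10: ['river'] (min_width=5, slack=7)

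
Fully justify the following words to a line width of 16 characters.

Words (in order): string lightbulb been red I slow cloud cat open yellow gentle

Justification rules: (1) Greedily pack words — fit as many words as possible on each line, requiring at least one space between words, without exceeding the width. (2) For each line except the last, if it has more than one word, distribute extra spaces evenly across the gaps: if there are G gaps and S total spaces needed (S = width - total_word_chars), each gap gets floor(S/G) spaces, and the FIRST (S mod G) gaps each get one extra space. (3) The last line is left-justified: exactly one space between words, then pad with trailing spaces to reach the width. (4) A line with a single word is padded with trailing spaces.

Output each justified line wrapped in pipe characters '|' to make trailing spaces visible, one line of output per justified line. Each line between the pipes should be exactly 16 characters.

Answer: |string lightbulb|
|been  red I slow|
|cloud  cat  open|
|yellow gentle   |

Derivation:
Line 1: ['string', 'lightbulb'] (min_width=16, slack=0)
Line 2: ['been', 'red', 'I', 'slow'] (min_width=15, slack=1)
Line 3: ['cloud', 'cat', 'open'] (min_width=14, slack=2)
Line 4: ['yellow', 'gentle'] (min_width=13, slack=3)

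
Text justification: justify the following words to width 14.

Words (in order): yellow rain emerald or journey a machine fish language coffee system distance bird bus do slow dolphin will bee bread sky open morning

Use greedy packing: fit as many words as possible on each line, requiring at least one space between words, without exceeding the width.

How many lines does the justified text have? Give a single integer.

Answer: 11

Derivation:
Line 1: ['yellow', 'rain'] (min_width=11, slack=3)
Line 2: ['emerald', 'or'] (min_width=10, slack=4)
Line 3: ['journey', 'a'] (min_width=9, slack=5)
Line 4: ['machine', 'fish'] (min_width=12, slack=2)
Line 5: ['language'] (min_width=8, slack=6)
Line 6: ['coffee', 'system'] (min_width=13, slack=1)
Line 7: ['distance', 'bird'] (min_width=13, slack=1)
Line 8: ['bus', 'do', 'slow'] (min_width=11, slack=3)
Line 9: ['dolphin', 'will'] (min_width=12, slack=2)
Line 10: ['bee', 'bread', 'sky'] (min_width=13, slack=1)
Line 11: ['open', 'morning'] (min_width=12, slack=2)
Total lines: 11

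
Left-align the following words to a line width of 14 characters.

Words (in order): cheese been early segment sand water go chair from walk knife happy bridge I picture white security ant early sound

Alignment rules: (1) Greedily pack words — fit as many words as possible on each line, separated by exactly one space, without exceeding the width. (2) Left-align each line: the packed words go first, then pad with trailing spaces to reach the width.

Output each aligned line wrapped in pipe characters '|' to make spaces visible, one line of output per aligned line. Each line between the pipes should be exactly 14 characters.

Line 1: ['cheese', 'been'] (min_width=11, slack=3)
Line 2: ['early', 'segment'] (min_width=13, slack=1)
Line 3: ['sand', 'water', 'go'] (min_width=13, slack=1)
Line 4: ['chair', 'from'] (min_width=10, slack=4)
Line 5: ['walk', 'knife'] (min_width=10, slack=4)
Line 6: ['happy', 'bridge', 'I'] (min_width=14, slack=0)
Line 7: ['picture', 'white'] (min_width=13, slack=1)
Line 8: ['security', 'ant'] (min_width=12, slack=2)
Line 9: ['early', 'sound'] (min_width=11, slack=3)

Answer: |cheese been   |
|early segment |
|sand water go |
|chair from    |
|walk knife    |
|happy bridge I|
|picture white |
|security ant  |
|early sound   |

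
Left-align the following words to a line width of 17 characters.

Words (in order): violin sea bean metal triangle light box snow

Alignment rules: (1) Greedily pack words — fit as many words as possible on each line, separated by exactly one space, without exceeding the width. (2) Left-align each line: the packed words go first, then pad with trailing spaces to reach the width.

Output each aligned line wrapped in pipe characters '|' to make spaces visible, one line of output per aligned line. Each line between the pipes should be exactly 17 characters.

Answer: |violin sea bean  |
|metal triangle   |
|light box snow   |

Derivation:
Line 1: ['violin', 'sea', 'bean'] (min_width=15, slack=2)
Line 2: ['metal', 'triangle'] (min_width=14, slack=3)
Line 3: ['light', 'box', 'snow'] (min_width=14, slack=3)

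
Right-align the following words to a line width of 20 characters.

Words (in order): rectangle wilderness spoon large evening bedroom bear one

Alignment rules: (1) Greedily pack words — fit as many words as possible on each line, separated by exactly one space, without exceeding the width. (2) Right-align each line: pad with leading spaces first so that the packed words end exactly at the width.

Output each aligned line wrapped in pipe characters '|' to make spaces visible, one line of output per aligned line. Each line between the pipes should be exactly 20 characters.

Line 1: ['rectangle', 'wilderness'] (min_width=20, slack=0)
Line 2: ['spoon', 'large', 'evening'] (min_width=19, slack=1)
Line 3: ['bedroom', 'bear', 'one'] (min_width=16, slack=4)

Answer: |rectangle wilderness|
| spoon large evening|
|    bedroom bear one|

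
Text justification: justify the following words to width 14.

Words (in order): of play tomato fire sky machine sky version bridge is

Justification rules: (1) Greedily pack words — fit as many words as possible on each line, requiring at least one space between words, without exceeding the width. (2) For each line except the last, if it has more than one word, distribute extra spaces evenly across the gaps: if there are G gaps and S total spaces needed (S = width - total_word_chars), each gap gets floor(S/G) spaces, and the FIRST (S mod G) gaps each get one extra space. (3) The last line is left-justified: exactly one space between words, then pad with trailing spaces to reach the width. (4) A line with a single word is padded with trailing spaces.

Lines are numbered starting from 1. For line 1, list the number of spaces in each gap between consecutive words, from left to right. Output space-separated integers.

Line 1: ['of', 'play', 'tomato'] (min_width=14, slack=0)
Line 2: ['fire', 'sky'] (min_width=8, slack=6)
Line 3: ['machine', 'sky'] (min_width=11, slack=3)
Line 4: ['version', 'bridge'] (min_width=14, slack=0)
Line 5: ['is'] (min_width=2, slack=12)

Answer: 1 1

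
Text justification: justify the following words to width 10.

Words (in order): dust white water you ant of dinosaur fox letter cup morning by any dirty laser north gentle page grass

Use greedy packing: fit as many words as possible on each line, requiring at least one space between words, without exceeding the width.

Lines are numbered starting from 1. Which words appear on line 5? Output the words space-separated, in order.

Answer: fox letter

Derivation:
Line 1: ['dust', 'white'] (min_width=10, slack=0)
Line 2: ['water', 'you'] (min_width=9, slack=1)
Line 3: ['ant', 'of'] (min_width=6, slack=4)
Line 4: ['dinosaur'] (min_width=8, slack=2)
Line 5: ['fox', 'letter'] (min_width=10, slack=0)
Line 6: ['cup'] (min_width=3, slack=7)
Line 7: ['morning', 'by'] (min_width=10, slack=0)
Line 8: ['any', 'dirty'] (min_width=9, slack=1)
Line 9: ['laser'] (min_width=5, slack=5)
Line 10: ['north'] (min_width=5, slack=5)
Line 11: ['gentle'] (min_width=6, slack=4)
Line 12: ['page', 'grass'] (min_width=10, slack=0)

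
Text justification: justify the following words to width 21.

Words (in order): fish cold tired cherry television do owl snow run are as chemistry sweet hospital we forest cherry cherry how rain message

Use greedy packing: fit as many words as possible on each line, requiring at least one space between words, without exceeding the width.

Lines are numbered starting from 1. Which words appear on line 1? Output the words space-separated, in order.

Line 1: ['fish', 'cold', 'tired'] (min_width=15, slack=6)
Line 2: ['cherry', 'television', 'do'] (min_width=20, slack=1)
Line 3: ['owl', 'snow', 'run', 'are', 'as'] (min_width=19, slack=2)
Line 4: ['chemistry', 'sweet'] (min_width=15, slack=6)
Line 5: ['hospital', 'we', 'forest'] (min_width=18, slack=3)
Line 6: ['cherry', 'cherry', 'how'] (min_width=17, slack=4)
Line 7: ['rain', 'message'] (min_width=12, slack=9)

Answer: fish cold tired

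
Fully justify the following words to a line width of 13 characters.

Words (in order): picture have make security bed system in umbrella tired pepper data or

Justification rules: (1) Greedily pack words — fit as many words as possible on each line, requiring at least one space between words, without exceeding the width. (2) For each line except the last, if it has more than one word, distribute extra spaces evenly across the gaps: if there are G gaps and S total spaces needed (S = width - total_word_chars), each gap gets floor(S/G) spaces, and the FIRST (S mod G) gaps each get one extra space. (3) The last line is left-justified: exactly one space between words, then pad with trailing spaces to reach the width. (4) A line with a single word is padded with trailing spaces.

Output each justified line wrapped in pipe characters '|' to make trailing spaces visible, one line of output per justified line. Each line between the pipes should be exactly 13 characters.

Line 1: ['picture', 'have'] (min_width=12, slack=1)
Line 2: ['make', 'security'] (min_width=13, slack=0)
Line 3: ['bed', 'system', 'in'] (min_width=13, slack=0)
Line 4: ['umbrella'] (min_width=8, slack=5)
Line 5: ['tired', 'pepper'] (min_width=12, slack=1)
Line 6: ['data', 'or'] (min_width=7, slack=6)

Answer: |picture  have|
|make security|
|bed system in|
|umbrella     |
|tired  pepper|
|data or      |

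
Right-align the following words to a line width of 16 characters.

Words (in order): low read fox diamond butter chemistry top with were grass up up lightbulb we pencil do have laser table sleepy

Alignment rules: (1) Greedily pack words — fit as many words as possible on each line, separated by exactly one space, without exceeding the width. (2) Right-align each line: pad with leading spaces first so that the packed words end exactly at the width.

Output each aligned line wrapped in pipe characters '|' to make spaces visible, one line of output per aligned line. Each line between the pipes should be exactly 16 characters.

Line 1: ['low', 'read', 'fox'] (min_width=12, slack=4)
Line 2: ['diamond', 'butter'] (min_width=14, slack=2)
Line 3: ['chemistry', 'top'] (min_width=13, slack=3)
Line 4: ['with', 'were', 'grass'] (min_width=15, slack=1)
Line 5: ['up', 'up', 'lightbulb'] (min_width=15, slack=1)
Line 6: ['we', 'pencil', 'do'] (min_width=12, slack=4)
Line 7: ['have', 'laser', 'table'] (min_width=16, slack=0)
Line 8: ['sleepy'] (min_width=6, slack=10)

Answer: |    low read fox|
|  diamond butter|
|   chemistry top|
| with were grass|
| up up lightbulb|
|    we pencil do|
|have laser table|
|          sleepy|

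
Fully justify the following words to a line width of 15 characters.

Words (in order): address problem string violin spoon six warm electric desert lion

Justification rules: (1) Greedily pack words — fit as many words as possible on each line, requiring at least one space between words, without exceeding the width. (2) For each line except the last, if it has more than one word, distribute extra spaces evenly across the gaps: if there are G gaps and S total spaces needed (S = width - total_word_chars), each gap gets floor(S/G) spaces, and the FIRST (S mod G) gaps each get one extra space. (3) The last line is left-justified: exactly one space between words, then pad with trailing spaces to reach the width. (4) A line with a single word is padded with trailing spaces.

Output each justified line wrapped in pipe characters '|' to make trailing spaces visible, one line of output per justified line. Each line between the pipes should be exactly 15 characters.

Answer: |address problem|
|string   violin|
|spoon  six warm|
|electric desert|
|lion           |

Derivation:
Line 1: ['address', 'problem'] (min_width=15, slack=0)
Line 2: ['string', 'violin'] (min_width=13, slack=2)
Line 3: ['spoon', 'six', 'warm'] (min_width=14, slack=1)
Line 4: ['electric', 'desert'] (min_width=15, slack=0)
Line 5: ['lion'] (min_width=4, slack=11)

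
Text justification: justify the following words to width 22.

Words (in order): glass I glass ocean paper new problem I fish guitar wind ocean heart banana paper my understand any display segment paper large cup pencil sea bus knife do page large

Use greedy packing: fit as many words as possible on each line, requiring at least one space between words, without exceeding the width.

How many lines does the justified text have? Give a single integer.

Answer: 8

Derivation:
Line 1: ['glass', 'I', 'glass', 'ocean'] (min_width=19, slack=3)
Line 2: ['paper', 'new', 'problem', 'I'] (min_width=19, slack=3)
Line 3: ['fish', 'guitar', 'wind', 'ocean'] (min_width=22, slack=0)
Line 4: ['heart', 'banana', 'paper', 'my'] (min_width=21, slack=1)
Line 5: ['understand', 'any', 'display'] (min_width=22, slack=0)
Line 6: ['segment', 'paper', 'large'] (min_width=19, slack=3)
Line 7: ['cup', 'pencil', 'sea', 'bus'] (min_width=18, slack=4)
Line 8: ['knife', 'do', 'page', 'large'] (min_width=19, slack=3)
Total lines: 8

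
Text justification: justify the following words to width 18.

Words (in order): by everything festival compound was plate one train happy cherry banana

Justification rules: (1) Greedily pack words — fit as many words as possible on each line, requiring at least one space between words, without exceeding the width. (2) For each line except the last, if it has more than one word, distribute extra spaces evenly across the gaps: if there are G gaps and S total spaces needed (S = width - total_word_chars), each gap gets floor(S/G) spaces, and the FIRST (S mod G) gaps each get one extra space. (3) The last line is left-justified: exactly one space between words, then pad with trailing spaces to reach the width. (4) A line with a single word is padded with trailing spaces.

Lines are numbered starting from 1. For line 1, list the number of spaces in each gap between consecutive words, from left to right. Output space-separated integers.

Line 1: ['by', 'everything'] (min_width=13, slack=5)
Line 2: ['festival', 'compound'] (min_width=17, slack=1)
Line 3: ['was', 'plate', 'one'] (min_width=13, slack=5)
Line 4: ['train', 'happy', 'cherry'] (min_width=18, slack=0)
Line 5: ['banana'] (min_width=6, slack=12)

Answer: 6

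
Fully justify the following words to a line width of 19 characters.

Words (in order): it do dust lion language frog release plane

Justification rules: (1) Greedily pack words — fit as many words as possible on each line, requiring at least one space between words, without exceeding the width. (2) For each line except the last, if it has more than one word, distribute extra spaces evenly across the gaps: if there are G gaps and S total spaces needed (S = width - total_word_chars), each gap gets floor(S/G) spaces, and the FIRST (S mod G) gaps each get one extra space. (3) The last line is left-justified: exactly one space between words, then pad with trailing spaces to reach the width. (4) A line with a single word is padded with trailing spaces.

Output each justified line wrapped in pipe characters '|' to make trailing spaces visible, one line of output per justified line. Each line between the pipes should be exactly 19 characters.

Line 1: ['it', 'do', 'dust', 'lion'] (min_width=15, slack=4)
Line 2: ['language', 'frog'] (min_width=13, slack=6)
Line 3: ['release', 'plane'] (min_width=13, slack=6)

Answer: |it   do  dust  lion|
|language       frog|
|release plane      |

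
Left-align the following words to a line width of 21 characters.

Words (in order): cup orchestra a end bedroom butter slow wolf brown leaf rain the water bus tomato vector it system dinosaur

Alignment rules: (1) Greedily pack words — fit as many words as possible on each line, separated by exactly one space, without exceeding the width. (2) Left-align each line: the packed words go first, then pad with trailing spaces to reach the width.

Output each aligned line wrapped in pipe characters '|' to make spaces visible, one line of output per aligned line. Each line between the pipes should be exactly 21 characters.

Answer: |cup orchestra a end  |
|bedroom butter slow  |
|wolf brown leaf rain |
|the water bus tomato |
|vector it system     |
|dinosaur             |

Derivation:
Line 1: ['cup', 'orchestra', 'a', 'end'] (min_width=19, slack=2)
Line 2: ['bedroom', 'butter', 'slow'] (min_width=19, slack=2)
Line 3: ['wolf', 'brown', 'leaf', 'rain'] (min_width=20, slack=1)
Line 4: ['the', 'water', 'bus', 'tomato'] (min_width=20, slack=1)
Line 5: ['vector', 'it', 'system'] (min_width=16, slack=5)
Line 6: ['dinosaur'] (min_width=8, slack=13)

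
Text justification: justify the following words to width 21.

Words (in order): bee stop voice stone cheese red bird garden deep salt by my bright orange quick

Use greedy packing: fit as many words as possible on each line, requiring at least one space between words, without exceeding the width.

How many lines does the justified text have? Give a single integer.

Answer: 5

Derivation:
Line 1: ['bee', 'stop', 'voice', 'stone'] (min_width=20, slack=1)
Line 2: ['cheese', 'red', 'bird'] (min_width=15, slack=6)
Line 3: ['garden', 'deep', 'salt', 'by'] (min_width=19, slack=2)
Line 4: ['my', 'bright', 'orange'] (min_width=16, slack=5)
Line 5: ['quick'] (min_width=5, slack=16)
Total lines: 5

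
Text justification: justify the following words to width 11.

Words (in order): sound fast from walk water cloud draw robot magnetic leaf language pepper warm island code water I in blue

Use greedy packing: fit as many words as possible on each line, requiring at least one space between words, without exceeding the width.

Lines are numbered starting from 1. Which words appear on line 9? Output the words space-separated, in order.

Answer: island code

Derivation:
Line 1: ['sound', 'fast'] (min_width=10, slack=1)
Line 2: ['from', 'walk'] (min_width=9, slack=2)
Line 3: ['water', 'cloud'] (min_width=11, slack=0)
Line 4: ['draw', 'robot'] (min_width=10, slack=1)
Line 5: ['magnetic'] (min_width=8, slack=3)
Line 6: ['leaf'] (min_width=4, slack=7)
Line 7: ['language'] (min_width=8, slack=3)
Line 8: ['pepper', 'warm'] (min_width=11, slack=0)
Line 9: ['island', 'code'] (min_width=11, slack=0)
Line 10: ['water', 'I', 'in'] (min_width=10, slack=1)
Line 11: ['blue'] (min_width=4, slack=7)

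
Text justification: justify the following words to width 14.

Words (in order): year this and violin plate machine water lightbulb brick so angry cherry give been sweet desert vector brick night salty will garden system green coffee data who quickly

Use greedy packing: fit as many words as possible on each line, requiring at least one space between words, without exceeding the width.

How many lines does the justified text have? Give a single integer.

Line 1: ['year', 'this', 'and'] (min_width=13, slack=1)
Line 2: ['violin', 'plate'] (min_width=12, slack=2)
Line 3: ['machine', 'water'] (min_width=13, slack=1)
Line 4: ['lightbulb'] (min_width=9, slack=5)
Line 5: ['brick', 'so', 'angry'] (min_width=14, slack=0)
Line 6: ['cherry', 'give'] (min_width=11, slack=3)
Line 7: ['been', 'sweet'] (min_width=10, slack=4)
Line 8: ['desert', 'vector'] (min_width=13, slack=1)
Line 9: ['brick', 'night'] (min_width=11, slack=3)
Line 10: ['salty', 'will'] (min_width=10, slack=4)
Line 11: ['garden', 'system'] (min_width=13, slack=1)
Line 12: ['green', 'coffee'] (min_width=12, slack=2)
Line 13: ['data', 'who'] (min_width=8, slack=6)
Line 14: ['quickly'] (min_width=7, slack=7)
Total lines: 14

Answer: 14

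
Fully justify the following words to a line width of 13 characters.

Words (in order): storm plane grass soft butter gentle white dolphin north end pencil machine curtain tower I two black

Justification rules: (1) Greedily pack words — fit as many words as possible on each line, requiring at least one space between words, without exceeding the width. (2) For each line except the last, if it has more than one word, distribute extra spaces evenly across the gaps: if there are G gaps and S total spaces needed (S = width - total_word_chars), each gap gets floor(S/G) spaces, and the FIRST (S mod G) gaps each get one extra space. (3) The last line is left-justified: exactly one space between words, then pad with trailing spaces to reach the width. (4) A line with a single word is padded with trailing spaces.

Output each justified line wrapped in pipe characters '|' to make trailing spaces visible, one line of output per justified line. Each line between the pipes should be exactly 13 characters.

Answer: |storm   plane|
|grass    soft|
|butter gentle|
|white dolphin|
|north     end|
|pencil       |
|machine      |
|curtain tower|
|I two black  |

Derivation:
Line 1: ['storm', 'plane'] (min_width=11, slack=2)
Line 2: ['grass', 'soft'] (min_width=10, slack=3)
Line 3: ['butter', 'gentle'] (min_width=13, slack=0)
Line 4: ['white', 'dolphin'] (min_width=13, slack=0)
Line 5: ['north', 'end'] (min_width=9, slack=4)
Line 6: ['pencil'] (min_width=6, slack=7)
Line 7: ['machine'] (min_width=7, slack=6)
Line 8: ['curtain', 'tower'] (min_width=13, slack=0)
Line 9: ['I', 'two', 'black'] (min_width=11, slack=2)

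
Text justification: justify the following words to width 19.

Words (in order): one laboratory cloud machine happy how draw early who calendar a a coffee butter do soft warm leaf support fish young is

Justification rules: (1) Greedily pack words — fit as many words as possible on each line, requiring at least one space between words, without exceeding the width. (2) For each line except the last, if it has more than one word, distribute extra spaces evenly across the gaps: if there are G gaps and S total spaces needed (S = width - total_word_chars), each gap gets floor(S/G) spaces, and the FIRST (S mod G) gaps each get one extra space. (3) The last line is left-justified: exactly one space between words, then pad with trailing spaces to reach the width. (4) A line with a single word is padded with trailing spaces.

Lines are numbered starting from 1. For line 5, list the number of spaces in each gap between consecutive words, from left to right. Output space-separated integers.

Line 1: ['one', 'laboratory'] (min_width=14, slack=5)
Line 2: ['cloud', 'machine', 'happy'] (min_width=19, slack=0)
Line 3: ['how', 'draw', 'early', 'who'] (min_width=18, slack=1)
Line 4: ['calendar', 'a', 'a', 'coffee'] (min_width=19, slack=0)
Line 5: ['butter', 'do', 'soft', 'warm'] (min_width=19, slack=0)
Line 6: ['leaf', 'support', 'fish'] (min_width=17, slack=2)
Line 7: ['young', 'is'] (min_width=8, slack=11)

Answer: 1 1 1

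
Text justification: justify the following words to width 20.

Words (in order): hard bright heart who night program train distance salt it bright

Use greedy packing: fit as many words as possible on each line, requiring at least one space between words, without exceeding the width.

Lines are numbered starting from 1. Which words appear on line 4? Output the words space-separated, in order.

Answer: it bright

Derivation:
Line 1: ['hard', 'bright', 'heart'] (min_width=17, slack=3)
Line 2: ['who', 'night', 'program'] (min_width=17, slack=3)
Line 3: ['train', 'distance', 'salt'] (min_width=19, slack=1)
Line 4: ['it', 'bright'] (min_width=9, slack=11)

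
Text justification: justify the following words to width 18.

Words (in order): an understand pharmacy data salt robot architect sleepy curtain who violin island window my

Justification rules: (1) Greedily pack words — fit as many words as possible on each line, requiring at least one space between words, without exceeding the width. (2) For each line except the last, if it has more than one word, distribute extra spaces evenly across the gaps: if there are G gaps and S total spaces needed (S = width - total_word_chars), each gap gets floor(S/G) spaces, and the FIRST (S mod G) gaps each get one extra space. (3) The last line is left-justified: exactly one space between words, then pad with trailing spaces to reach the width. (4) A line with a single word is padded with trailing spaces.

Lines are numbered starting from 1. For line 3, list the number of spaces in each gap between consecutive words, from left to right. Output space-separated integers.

Answer: 4

Derivation:
Line 1: ['an', 'understand'] (min_width=13, slack=5)
Line 2: ['pharmacy', 'data', 'salt'] (min_width=18, slack=0)
Line 3: ['robot', 'architect'] (min_width=15, slack=3)
Line 4: ['sleepy', 'curtain', 'who'] (min_width=18, slack=0)
Line 5: ['violin', 'island'] (min_width=13, slack=5)
Line 6: ['window', 'my'] (min_width=9, slack=9)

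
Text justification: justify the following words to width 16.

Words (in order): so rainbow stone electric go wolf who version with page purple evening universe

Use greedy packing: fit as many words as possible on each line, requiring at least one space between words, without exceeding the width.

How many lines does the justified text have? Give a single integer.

Line 1: ['so', 'rainbow', 'stone'] (min_width=16, slack=0)
Line 2: ['electric', 'go', 'wolf'] (min_width=16, slack=0)
Line 3: ['who', 'version', 'with'] (min_width=16, slack=0)
Line 4: ['page', 'purple'] (min_width=11, slack=5)
Line 5: ['evening', 'universe'] (min_width=16, slack=0)
Total lines: 5

Answer: 5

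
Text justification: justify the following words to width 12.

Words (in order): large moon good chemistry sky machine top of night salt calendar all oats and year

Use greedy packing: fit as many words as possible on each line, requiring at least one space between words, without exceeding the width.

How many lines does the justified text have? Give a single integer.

Answer: 9

Derivation:
Line 1: ['large', 'moon'] (min_width=10, slack=2)
Line 2: ['good'] (min_width=4, slack=8)
Line 3: ['chemistry'] (min_width=9, slack=3)
Line 4: ['sky', 'machine'] (min_width=11, slack=1)
Line 5: ['top', 'of', 'night'] (min_width=12, slack=0)
Line 6: ['salt'] (min_width=4, slack=8)
Line 7: ['calendar', 'all'] (min_width=12, slack=0)
Line 8: ['oats', 'and'] (min_width=8, slack=4)
Line 9: ['year'] (min_width=4, slack=8)
Total lines: 9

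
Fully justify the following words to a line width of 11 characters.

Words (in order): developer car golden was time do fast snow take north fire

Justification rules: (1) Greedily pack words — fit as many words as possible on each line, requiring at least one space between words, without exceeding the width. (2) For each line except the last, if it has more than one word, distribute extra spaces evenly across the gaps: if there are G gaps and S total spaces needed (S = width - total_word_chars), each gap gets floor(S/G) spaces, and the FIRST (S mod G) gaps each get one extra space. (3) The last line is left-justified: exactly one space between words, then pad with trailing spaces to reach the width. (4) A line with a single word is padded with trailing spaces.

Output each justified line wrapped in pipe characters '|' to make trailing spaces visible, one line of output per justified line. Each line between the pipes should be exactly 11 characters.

Answer: |developer  |
|car  golden|
|was time do|
|fast   snow|
|take  north|
|fire       |

Derivation:
Line 1: ['developer'] (min_width=9, slack=2)
Line 2: ['car', 'golden'] (min_width=10, slack=1)
Line 3: ['was', 'time', 'do'] (min_width=11, slack=0)
Line 4: ['fast', 'snow'] (min_width=9, slack=2)
Line 5: ['take', 'north'] (min_width=10, slack=1)
Line 6: ['fire'] (min_width=4, slack=7)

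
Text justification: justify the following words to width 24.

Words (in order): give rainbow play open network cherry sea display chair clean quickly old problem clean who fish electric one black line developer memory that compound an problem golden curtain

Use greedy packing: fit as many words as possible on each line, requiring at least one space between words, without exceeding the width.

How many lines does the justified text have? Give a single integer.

Answer: 8

Derivation:
Line 1: ['give', 'rainbow', 'play', 'open'] (min_width=22, slack=2)
Line 2: ['network', 'cherry', 'sea'] (min_width=18, slack=6)
Line 3: ['display', 'chair', 'clean'] (min_width=19, slack=5)
Line 4: ['quickly', 'old', 'problem'] (min_width=19, slack=5)
Line 5: ['clean', 'who', 'fish', 'electric'] (min_width=23, slack=1)
Line 6: ['one', 'black', 'line', 'developer'] (min_width=24, slack=0)
Line 7: ['memory', 'that', 'compound', 'an'] (min_width=23, slack=1)
Line 8: ['problem', 'golden', 'curtain'] (min_width=22, slack=2)
Total lines: 8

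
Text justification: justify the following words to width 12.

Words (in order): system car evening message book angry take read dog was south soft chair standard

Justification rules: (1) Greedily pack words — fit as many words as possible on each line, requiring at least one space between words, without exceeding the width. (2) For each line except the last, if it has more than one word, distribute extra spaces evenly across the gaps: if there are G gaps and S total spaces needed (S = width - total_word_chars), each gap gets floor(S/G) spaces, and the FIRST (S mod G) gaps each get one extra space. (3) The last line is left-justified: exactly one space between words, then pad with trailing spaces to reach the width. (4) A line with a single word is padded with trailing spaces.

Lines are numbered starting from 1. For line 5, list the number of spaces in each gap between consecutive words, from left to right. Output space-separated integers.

Answer: 1 1

Derivation:
Line 1: ['system', 'car'] (min_width=10, slack=2)
Line 2: ['evening'] (min_width=7, slack=5)
Line 3: ['message', 'book'] (min_width=12, slack=0)
Line 4: ['angry', 'take'] (min_width=10, slack=2)
Line 5: ['read', 'dog', 'was'] (min_width=12, slack=0)
Line 6: ['south', 'soft'] (min_width=10, slack=2)
Line 7: ['chair'] (min_width=5, slack=7)
Line 8: ['standard'] (min_width=8, slack=4)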